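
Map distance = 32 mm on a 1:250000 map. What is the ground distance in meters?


ground = 32 mm * 250000 / 1000 = 8000.0 m

8000.0 m


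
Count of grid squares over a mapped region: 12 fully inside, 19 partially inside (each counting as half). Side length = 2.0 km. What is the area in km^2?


effective squares = 12 + 19 * 0.5 = 21.5
area = 21.5 * 4.0 = 86.0 km^2

86.0 km^2


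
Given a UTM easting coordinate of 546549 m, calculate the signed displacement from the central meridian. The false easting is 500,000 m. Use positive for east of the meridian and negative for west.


displacement = 546549 - 500000 = 46549 m

46549 m


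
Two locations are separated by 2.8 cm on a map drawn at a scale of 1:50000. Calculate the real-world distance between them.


ground = 2.8 cm * 50000 / 100 = 1400.0 m = 1.4 km

1.4 km


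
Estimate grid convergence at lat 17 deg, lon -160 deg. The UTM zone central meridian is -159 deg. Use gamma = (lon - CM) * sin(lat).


gamma = (-160 - -159) * sin(17) = -1 * 0.292372 = -0.292 degrees

-0.292 degrees


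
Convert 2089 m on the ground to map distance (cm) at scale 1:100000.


map_cm = 2089 * 100 / 100000 = 2.089 cm ≈ 2.09 cm

2.09 cm


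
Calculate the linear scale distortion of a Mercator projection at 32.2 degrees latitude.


SF = 1 / cos(32.2) = 1 / 0.846193 = 1.182

1.182


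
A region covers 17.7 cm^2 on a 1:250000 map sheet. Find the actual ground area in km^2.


ground_area = 17.7 * (250000/100)^2 = 110625000.0 m^2 = 110.625 km^2

110.625 km^2


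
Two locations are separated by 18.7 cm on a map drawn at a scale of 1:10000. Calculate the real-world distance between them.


ground = 18.7 cm * 10000 / 100 = 1870.0 m = 1.87 km

1.87 km


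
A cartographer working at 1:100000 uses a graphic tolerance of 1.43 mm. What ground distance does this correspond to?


ground = 1.43 mm * 100000 / 1000 = 143.0 m

143.0 m


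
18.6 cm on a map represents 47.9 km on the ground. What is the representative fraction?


ground = 47.9 km = 4790000 cm; RF denominator = ground / map = 4790000 / 18.6 ≈ 257527; RF = 1:257527

1:257527


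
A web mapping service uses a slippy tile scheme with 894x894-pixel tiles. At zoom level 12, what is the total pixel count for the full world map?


tiles per axis = 2^12 = 4096
total tiles = 4096^2 = 16777216
pixels per axis = 4096 * 894 = 3661824
total pixels = 3661824^2 = 13408955006976

13408955006976 pixels


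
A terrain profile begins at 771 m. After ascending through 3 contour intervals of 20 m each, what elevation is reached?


elevation = 771 + 3 * 20 = 831 m

831 m


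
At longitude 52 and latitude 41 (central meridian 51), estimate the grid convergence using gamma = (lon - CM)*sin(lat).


gamma = (52 - 51) * sin(41) = 1 * 0.656059 = 0.656 degrees

0.656 degrees


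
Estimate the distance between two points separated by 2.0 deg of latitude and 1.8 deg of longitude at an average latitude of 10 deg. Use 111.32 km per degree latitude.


dlat_km = 2.0 * 111.32 = 222.64
dlon_km = 1.8 * 111.32 * cos(10) ≈ 197.332
dist = sqrt(222.64^2 + 197.332^2) ≈ 297.5 km

297.5 km


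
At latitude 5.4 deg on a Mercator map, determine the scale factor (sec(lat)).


SF = 1 / cos(5.4) = 1 / 0.995562 = 1.004

1.004


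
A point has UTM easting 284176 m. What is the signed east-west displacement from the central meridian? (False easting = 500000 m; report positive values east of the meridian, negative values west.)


displacement = 284176 - 500000 = -215824 m

-215824 m


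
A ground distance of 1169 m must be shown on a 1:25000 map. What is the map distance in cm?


map_cm = 1169 * 100 / 25000 = 4.676 cm ≈ 4.68 cm

4.68 cm


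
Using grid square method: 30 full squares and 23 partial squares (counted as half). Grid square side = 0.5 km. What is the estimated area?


effective squares = 30 + 23 * 0.5 = 41.5
area = 41.5 * 0.25 = 10.375 km^2

10.375 km^2


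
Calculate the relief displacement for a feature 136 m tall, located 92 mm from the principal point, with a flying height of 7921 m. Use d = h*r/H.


d = h * r / H = 136 * 92 / 7921 = 1.58 mm

1.58 mm


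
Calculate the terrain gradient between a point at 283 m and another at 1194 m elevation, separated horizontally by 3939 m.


gradient = (1194 - 283) / 3939 = 911 / 3939 = 0.2313

0.2313


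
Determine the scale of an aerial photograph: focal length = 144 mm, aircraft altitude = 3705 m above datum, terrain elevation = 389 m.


scale = f / (H - h) = 144 mm / 3316 m = 144 / 3316000 = 1:23028

1:23028


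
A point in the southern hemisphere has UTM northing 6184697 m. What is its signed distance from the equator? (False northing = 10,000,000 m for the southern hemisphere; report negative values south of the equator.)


For southern: actual = 6184697 - 10000000 = -3815303 m

-3815303 m


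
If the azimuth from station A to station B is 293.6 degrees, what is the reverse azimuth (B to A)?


back azimuth = (293.6 + 180) mod 360 = 113.6 degrees

113.6 degrees


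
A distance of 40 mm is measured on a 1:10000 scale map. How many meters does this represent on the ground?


ground = 40 mm * 10000 / 1000 = 400.0 m

400.0 m


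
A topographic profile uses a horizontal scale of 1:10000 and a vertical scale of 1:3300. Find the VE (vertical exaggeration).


VE = horizontal_scale / vertical_scale = 10000 / 3300 ≈ 3.0

3.0x


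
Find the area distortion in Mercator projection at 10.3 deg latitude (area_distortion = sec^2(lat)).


area_distortion = 1/cos^2(10.3) = 1.033

1.033


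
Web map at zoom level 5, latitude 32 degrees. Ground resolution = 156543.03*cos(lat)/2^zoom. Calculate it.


res = 156543.03 * cos(32) / 2^5 = 156543.03 * 0.8480481 / 32 = 4148.63 m/pixel

4148.63 m/pixel


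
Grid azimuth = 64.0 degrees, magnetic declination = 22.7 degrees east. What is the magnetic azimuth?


magnetic azimuth = grid azimuth - declination (east +ve)
mag_az = 64.0 - 22.7 = 41.3 degrees

41.3 degrees


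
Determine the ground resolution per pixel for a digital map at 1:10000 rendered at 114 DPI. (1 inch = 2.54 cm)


pixel_cm = 2.54 / 114 ≈ 0.022281 cm
ground = pixel_cm * 10000 / 100 = 2.54 * 10000 / (114 * 100) = 25400 / 11400 ≈ 2.23 m

2.23 m


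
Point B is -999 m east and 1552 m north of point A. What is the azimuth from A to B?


az = atan2(-999, 1552) = -32.8 deg
adjusted to 0-360: 327.2 degrees

327.2 degrees


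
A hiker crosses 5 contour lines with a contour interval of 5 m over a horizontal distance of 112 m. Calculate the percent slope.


elevation change = 5 * 5 = 25 m
slope = 25 / 112 * 100 = 22.3%

22.3%


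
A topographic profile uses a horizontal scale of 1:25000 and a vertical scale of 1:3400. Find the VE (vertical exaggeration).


VE = horizontal_scale / vertical_scale = 25000 / 3400 ≈ 7.4

7.4x


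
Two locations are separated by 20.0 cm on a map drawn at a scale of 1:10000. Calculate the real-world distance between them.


ground = 20.0 cm * 10000 / 100 = 2000.0 m = 2.0 km

2.0 km


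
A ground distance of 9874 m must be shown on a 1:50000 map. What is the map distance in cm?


map_cm = 9874 * 100 / 50000 = 19.748 cm ≈ 19.75 cm

19.75 cm


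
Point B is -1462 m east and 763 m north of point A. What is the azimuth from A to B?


az = atan2(-1462, 763) = -62.4 deg
adjusted to 0-360: 297.6 degrees

297.6 degrees


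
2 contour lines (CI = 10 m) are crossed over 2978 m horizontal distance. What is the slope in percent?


elevation change = 2 * 10 = 20 m
slope = 20 / 2978 * 100 = 0.7%

0.7%


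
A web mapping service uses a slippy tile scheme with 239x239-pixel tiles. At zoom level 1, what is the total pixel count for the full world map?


tiles per axis = 2^1 = 2
total tiles = 2^2 = 4
pixels per axis = 2 * 239 = 478
total pixels = 478^2 = 228484

228484 pixels


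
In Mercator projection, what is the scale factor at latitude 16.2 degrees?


SF = 1 / cos(16.2) = 1 / 0.960294 = 1.041

1.041


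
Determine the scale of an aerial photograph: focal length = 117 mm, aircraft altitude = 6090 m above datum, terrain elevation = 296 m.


scale = f / (H - h) = 117 mm / 5794 m = 117 / 5794000 = 1:49521

1:49521


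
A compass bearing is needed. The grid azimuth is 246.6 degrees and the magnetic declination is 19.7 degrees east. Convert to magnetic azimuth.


magnetic azimuth = grid azimuth - declination (east +ve)
mag_az = 246.6 - 19.7 = 226.9 degrees

226.9 degrees


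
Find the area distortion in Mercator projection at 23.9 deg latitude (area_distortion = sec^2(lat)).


area_distortion = 1/cos^2(23.9) = 1.196

1.196


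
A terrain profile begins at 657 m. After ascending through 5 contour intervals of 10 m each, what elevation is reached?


elevation = 657 + 5 * 10 = 707 m

707 m


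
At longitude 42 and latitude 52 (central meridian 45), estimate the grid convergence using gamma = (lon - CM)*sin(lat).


gamma = (42 - 45) * sin(52) = -3 * 0.788011 = -2.364 degrees

-2.364 degrees


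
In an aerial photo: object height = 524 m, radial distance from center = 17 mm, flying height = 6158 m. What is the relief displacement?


d = h * r / H = 524 * 17 / 6158 = 1.45 mm

1.45 mm


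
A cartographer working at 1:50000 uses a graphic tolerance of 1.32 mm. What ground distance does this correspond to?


ground = 1.32 mm * 50000 / 1000 = 66.0 m

66.0 m


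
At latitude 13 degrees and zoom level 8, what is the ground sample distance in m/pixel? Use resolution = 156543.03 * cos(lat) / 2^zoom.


res = 156543.03 * cos(13) / 2^8 = 156543.03 * 0.97437006 / 256 = 595.82 m/pixel

595.82 m/pixel


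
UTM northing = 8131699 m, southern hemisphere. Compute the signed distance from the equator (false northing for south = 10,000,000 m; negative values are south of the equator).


For southern: actual = 8131699 - 10000000 = -1868301 m

-1868301 m


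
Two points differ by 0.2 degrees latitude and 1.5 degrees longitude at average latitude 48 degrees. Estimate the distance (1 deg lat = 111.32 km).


dlat_km = 0.2 * 111.32 = 22.264
dlon_km = 1.5 * 111.32 * cos(48) ≈ 111.731
dist = sqrt(22.264^2 + 111.731^2) ≈ 113.9 km

113.9 km


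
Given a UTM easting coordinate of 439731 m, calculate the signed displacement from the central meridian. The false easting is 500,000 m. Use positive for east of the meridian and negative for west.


displacement = 439731 - 500000 = -60269 m

-60269 m


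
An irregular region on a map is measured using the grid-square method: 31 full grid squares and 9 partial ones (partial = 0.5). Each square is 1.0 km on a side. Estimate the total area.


effective squares = 31 + 9 * 0.5 = 35.5
area = 35.5 * 1.0 = 35.5 km^2

35.5 km^2


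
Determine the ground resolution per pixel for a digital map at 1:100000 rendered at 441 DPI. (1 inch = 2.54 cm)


pixel_cm = 2.54 / 441 ≈ 0.00576 cm
ground = pixel_cm * 100000 / 100 = 2.54 * 100000 / (441 * 100) = 254000 / 44100 ≈ 5.76 m

5.76 m


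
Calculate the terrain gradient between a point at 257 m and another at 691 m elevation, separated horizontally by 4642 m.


gradient = (691 - 257) / 4642 = 434 / 4642 = 0.0935

0.0935


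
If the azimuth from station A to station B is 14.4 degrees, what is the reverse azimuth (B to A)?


back azimuth = (14.4 + 180) mod 360 = 194.4 degrees

194.4 degrees


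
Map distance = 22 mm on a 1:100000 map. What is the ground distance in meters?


ground = 22 mm * 100000 / 1000 = 2200.0 m

2200.0 m


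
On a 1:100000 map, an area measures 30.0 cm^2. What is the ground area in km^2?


ground_area = 30.0 * (100000/100)^2 = 30000000.0 m^2 = 30.0 km^2

30.0 km^2


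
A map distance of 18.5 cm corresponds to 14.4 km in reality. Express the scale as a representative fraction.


ground = 14.4 km = 1440000 cm; RF denominator = ground / map = 1440000 / 18.5 ≈ 77838; RF = 1:77838

1:77838


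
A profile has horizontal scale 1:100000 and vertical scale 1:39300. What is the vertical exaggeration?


VE = horizontal_scale / vertical_scale = 100000 / 39300 ≈ 2.5

2.5x


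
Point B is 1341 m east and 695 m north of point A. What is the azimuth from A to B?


az = atan2(1341, 695) = 62.6 deg
adjusted to 0-360: 62.6 degrees

62.6 degrees


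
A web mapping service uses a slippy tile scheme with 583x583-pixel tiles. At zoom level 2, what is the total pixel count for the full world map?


tiles per axis = 2^2 = 4
total tiles = 4^2 = 16
pixels per axis = 4 * 583 = 2332
total pixels = 2332^2 = 5438224

5438224 pixels


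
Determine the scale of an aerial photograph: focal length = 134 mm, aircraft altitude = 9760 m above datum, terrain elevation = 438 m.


scale = f / (H - h) = 134 mm / 9322 m = 134 / 9322000 = 1:69567

1:69567


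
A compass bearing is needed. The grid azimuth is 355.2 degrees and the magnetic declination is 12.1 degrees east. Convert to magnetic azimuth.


magnetic azimuth = grid azimuth - declination (east +ve)
mag_az = 355.2 - 12.1 = 343.1 degrees

343.1 degrees


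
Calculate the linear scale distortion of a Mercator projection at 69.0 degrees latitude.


SF = 1 / cos(69.0) = 1 / 0.358368 = 2.79

2.79


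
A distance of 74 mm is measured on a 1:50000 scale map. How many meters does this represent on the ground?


ground = 74 mm * 50000 / 1000 = 3700.0 m

3700.0 m


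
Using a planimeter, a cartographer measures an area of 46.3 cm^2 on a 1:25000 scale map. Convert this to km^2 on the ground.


ground_area = 46.3 * (25000/100)^2 = 2893750.0 m^2 = 2.89375 km^2 ≈ 2.894 km^2

2.894 km^2


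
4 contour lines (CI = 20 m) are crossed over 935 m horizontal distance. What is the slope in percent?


elevation change = 4 * 20 = 80 m
slope = 80 / 935 * 100 = 8.6%

8.6%


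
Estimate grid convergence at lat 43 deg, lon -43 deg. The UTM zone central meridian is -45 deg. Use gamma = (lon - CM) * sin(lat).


gamma = (-43 - -45) * sin(43) = 2 * 0.681998 = 1.364 degrees

1.364 degrees


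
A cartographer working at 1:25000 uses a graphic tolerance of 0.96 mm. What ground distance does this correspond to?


ground = 0.96 mm * 25000 / 1000 = 24.0 m

24.0 m


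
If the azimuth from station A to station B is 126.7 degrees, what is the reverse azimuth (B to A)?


back azimuth = (126.7 + 180) mod 360 = 306.7 degrees

306.7 degrees


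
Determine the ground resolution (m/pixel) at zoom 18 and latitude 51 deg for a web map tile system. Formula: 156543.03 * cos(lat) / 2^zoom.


res = 156543.03 * cos(51) / 2^18 = 156543.03 * 0.62932039 / 262144 = 0.38 m/pixel

0.38 m/pixel


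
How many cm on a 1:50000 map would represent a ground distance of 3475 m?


map_cm = 3475 * 100 / 50000 = 6.95 cm

6.95 cm


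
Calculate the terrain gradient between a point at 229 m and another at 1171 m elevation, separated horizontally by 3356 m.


gradient = (1171 - 229) / 3356 = 942 / 3356 = 0.2807

0.2807


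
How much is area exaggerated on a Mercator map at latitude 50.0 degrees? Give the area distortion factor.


area_distortion = 1/cos^2(50.0) = 2.42

2.42


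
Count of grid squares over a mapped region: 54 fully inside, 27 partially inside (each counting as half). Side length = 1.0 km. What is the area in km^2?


effective squares = 54 + 27 * 0.5 = 67.5
area = 67.5 * 1.0 = 67.5 km^2

67.5 km^2


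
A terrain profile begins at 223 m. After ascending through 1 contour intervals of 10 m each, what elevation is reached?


elevation = 223 + 1 * 10 = 233 m

233 m


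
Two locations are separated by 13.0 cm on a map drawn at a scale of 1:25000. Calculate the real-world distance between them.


ground = 13.0 cm * 25000 / 100 = 3250.0 m = 3.25 km

3.25 km


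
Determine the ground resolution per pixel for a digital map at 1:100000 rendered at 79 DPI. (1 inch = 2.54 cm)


pixel_cm = 2.54 / 79 ≈ 0.032152 cm
ground = pixel_cm * 100000 / 100 = 2.54 * 100000 / (79 * 100) = 254000 / 7900 ≈ 32.15 m

32.15 m


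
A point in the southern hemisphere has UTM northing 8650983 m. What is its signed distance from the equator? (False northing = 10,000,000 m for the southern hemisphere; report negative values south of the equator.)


For southern: actual = 8650983 - 10000000 = -1349017 m

-1349017 m


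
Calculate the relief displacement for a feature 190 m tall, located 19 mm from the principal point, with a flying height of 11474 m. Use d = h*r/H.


d = h * r / H = 190 * 19 / 11474 = 0.31 mm

0.31 mm


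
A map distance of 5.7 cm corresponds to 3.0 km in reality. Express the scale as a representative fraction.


ground = 3.0 km = 300000 cm; RF denominator = ground / map = 300000 / 5.7 ≈ 52632; RF = 1:52632

1:52632


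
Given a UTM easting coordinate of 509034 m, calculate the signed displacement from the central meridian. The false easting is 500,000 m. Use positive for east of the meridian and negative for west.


displacement = 509034 - 500000 = 9034 m

9034 m


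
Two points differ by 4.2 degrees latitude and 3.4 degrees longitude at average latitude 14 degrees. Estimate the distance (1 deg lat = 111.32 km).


dlat_km = 4.2 * 111.32 = 467.544
dlon_km = 3.4 * 111.32 * cos(14) ≈ 367.245
dist = sqrt(467.544^2 + 367.245^2) ≈ 594.5 km

594.5 km


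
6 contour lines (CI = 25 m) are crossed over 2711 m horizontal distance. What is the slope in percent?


elevation change = 6 * 25 = 150 m
slope = 150 / 2711 * 100 = 5.5%

5.5%


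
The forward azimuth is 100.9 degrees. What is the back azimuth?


back azimuth = (100.9 + 180) mod 360 = 280.9 degrees

280.9 degrees


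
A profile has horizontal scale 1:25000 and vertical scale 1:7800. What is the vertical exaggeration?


VE = horizontal_scale / vertical_scale = 25000 / 7800 ≈ 3.2

3.2x


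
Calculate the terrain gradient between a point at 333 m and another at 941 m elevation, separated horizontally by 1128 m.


gradient = (941 - 333) / 1128 = 608 / 1128 = 0.539

0.539


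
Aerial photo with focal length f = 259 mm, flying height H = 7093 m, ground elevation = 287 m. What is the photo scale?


scale = f / (H - h) = 259 mm / 6806 m = 259 / 6806000 = 1:26278

1:26278


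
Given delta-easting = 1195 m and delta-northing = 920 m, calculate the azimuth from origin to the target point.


az = atan2(1195, 920) = 52.4 deg
adjusted to 0-360: 52.4 degrees

52.4 degrees


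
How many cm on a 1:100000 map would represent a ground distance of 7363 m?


map_cm = 7363 * 100 / 100000 = 7.363 cm ≈ 7.36 cm

7.36 cm


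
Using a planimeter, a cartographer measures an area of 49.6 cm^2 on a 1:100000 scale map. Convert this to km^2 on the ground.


ground_area = 49.6 * (100000/100)^2 = 49600000.0 m^2 = 49.6 km^2

49.6 km^2


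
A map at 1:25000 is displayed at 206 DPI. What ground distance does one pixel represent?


pixel_cm = 2.54 / 206 ≈ 0.01233 cm
ground = pixel_cm * 25000 / 100 = 2.54 * 25000 / (206 * 100) = 63500 / 20600 ≈ 3.08 m

3.08 m


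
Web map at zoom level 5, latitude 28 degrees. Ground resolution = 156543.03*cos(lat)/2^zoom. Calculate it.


res = 156543.03 * cos(28) / 2^5 = 156543.03 * 0.88294759 / 32 = 4319.35 m/pixel

4319.35 m/pixel


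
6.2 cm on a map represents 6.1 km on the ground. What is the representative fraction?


ground = 6.1 km = 610000 cm; RF denominator = ground / map = 610000 / 6.2 ≈ 98387; RF = 1:98387

1:98387


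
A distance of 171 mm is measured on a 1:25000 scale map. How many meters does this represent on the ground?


ground = 171 mm * 25000 / 1000 = 4275.0 m

4275.0 m


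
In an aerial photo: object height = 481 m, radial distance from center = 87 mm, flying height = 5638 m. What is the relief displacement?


d = h * r / H = 481 * 87 / 5638 = 7.42 mm

7.42 mm


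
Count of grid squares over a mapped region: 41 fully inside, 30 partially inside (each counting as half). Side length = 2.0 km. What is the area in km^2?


effective squares = 41 + 30 * 0.5 = 56.0
area = 56.0 * 4.0 = 224.0 km^2

224.0 km^2


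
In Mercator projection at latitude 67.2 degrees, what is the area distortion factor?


area_distortion = 1/cos^2(67.2) = 6.659

6.659


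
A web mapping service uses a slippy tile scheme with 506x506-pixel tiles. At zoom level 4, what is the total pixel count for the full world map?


tiles per axis = 2^4 = 16
total tiles = 16^2 = 256
pixels per axis = 16 * 506 = 8096
total pixels = 8096^2 = 65545216

65545216 pixels


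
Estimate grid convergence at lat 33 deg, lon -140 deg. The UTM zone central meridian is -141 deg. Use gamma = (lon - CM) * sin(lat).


gamma = (-140 - -141) * sin(33) = 1 * 0.544639 = 0.545 degrees

0.545 degrees


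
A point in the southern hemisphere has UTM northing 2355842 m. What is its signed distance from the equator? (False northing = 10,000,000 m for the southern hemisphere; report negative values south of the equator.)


For southern: actual = 2355842 - 10000000 = -7644158 m

-7644158 m


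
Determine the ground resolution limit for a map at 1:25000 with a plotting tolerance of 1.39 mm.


ground = 1.39 mm * 25000 / 1000 = 34.75 m

34.75 m


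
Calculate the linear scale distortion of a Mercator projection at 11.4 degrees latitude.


SF = 1 / cos(11.4) = 1 / 0.980271 = 1.02

1.02


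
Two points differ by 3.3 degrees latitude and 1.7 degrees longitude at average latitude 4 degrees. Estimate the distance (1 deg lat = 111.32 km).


dlat_km = 3.3 * 111.32 = 367.356
dlon_km = 1.7 * 111.32 * cos(4) ≈ 188.783
dist = sqrt(367.356^2 + 188.783^2) ≈ 413.0 km

413.0 km


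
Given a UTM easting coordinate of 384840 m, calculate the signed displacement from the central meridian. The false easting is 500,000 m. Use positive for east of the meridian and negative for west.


displacement = 384840 - 500000 = -115160 m

-115160 m


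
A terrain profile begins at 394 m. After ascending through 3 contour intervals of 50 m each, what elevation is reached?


elevation = 394 + 3 * 50 = 544 m

544 m


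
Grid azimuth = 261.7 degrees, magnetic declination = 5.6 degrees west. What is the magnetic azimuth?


magnetic azimuth = grid azimuth - declination (east +ve)
mag_az = 261.7 - -5.6 = 267.3 degrees

267.3 degrees


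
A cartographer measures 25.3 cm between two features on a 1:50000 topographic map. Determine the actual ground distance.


ground = 25.3 cm * 50000 / 100 = 12650.0 m = 12.65 km

12.65 km


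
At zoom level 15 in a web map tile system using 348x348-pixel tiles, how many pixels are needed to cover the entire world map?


tiles per axis = 2^15 = 32768
total tiles = 32768^2 = 1073741824
pixels per axis = 32768 * 348 = 11403264
total pixels = 11403264^2 = 130034429853696

130034429853696 pixels


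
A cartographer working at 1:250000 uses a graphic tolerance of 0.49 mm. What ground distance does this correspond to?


ground = 0.49 mm * 250000 / 1000 = 122.5 m

122.5 m


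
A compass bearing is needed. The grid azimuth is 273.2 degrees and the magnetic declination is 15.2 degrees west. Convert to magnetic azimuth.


magnetic azimuth = grid azimuth - declination (east +ve)
mag_az = 273.2 - -15.2 = 288.4 degrees

288.4 degrees


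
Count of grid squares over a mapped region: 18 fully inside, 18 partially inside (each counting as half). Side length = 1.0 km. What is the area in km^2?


effective squares = 18 + 18 * 0.5 = 27.0
area = 27.0 * 1.0 = 27.0 km^2

27.0 km^2


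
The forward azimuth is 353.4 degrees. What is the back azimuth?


back azimuth = (353.4 + 180) mod 360 = 173.4 degrees

173.4 degrees


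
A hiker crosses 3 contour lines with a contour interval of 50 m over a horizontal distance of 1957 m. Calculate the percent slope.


elevation change = 3 * 50 = 150 m
slope = 150 / 1957 * 100 = 7.7%

7.7%


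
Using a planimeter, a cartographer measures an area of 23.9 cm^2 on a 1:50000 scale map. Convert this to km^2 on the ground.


ground_area = 23.9 * (50000/100)^2 = 5975000.0 m^2 = 5.975 km^2

5.975 km^2


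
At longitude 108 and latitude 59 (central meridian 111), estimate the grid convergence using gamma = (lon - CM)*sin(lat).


gamma = (108 - 111) * sin(59) = -3 * 0.857167 = -2.572 degrees

-2.572 degrees


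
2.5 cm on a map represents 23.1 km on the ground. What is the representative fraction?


ground = 23.1 km = 2310000 cm; RF denominator = ground / map = 2310000 / 2.5 = 924000; RF = 1:924000

1:924000


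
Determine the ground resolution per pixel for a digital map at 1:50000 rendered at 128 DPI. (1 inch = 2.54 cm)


pixel_cm = 2.54 / 128 ≈ 0.019844 cm
ground = pixel_cm * 50000 / 100 = 2.54 * 50000 / (128 * 100) = 127000 / 12800 ≈ 9.92 m

9.92 m


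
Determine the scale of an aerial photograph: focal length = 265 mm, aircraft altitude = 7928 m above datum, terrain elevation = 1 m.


scale = f / (H - h) = 265 mm / 7927 m = 265 / 7927000 = 1:29913

1:29913


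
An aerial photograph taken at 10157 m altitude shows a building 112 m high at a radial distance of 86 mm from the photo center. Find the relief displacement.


d = h * r / H = 112 * 86 / 10157 = 0.95 mm

0.95 mm


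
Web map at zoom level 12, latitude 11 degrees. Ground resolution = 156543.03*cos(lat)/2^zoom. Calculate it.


res = 156543.03 * cos(11) / 2^12 = 156543.03 * 0.98162718 / 4096 = 37.52 m/pixel

37.52 m/pixel


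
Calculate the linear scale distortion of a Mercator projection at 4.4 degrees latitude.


SF = 1 / cos(4.4) = 1 / 0.997053 = 1.003

1.003


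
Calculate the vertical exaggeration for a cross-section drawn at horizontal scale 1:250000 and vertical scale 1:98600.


VE = horizontal_scale / vertical_scale = 250000 / 98600 ≈ 2.5

2.5x


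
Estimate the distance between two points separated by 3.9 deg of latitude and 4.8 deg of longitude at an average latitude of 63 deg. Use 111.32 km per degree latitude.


dlat_km = 3.9 * 111.32 = 434.148
dlon_km = 4.8 * 111.32 * cos(63) ≈ 242.583
dist = sqrt(434.148^2 + 242.583^2) ≈ 497.3 km

497.3 km


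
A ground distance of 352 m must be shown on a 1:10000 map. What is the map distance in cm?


map_cm = 352 * 100 / 10000 = 3.52 cm

3.52 cm


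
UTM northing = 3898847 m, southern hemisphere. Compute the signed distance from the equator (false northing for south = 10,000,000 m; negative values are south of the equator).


For southern: actual = 3898847 - 10000000 = -6101153 m

-6101153 m


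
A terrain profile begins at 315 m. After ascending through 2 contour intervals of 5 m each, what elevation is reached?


elevation = 315 + 2 * 5 = 325 m

325 m


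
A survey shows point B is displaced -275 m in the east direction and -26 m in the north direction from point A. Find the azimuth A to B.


az = atan2(-275, -26) = -95.4 deg
adjusted to 0-360: 264.6 degrees

264.6 degrees


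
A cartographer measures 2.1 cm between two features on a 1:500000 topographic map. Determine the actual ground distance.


ground = 2.1 cm * 500000 / 100 = 10500.0 m = 10.5 km

10.5 km


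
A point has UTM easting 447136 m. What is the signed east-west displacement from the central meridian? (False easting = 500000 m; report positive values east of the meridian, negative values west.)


displacement = 447136 - 500000 = -52864 m

-52864 m


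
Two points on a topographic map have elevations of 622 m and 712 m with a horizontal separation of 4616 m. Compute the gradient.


gradient = (712 - 622) / 4616 = 90 / 4616 = 0.0195

0.0195


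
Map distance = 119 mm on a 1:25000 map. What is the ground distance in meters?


ground = 119 mm * 25000 / 1000 = 2975.0 m

2975.0 m


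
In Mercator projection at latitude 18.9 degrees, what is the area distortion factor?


area_distortion = 1/cos^2(18.9) = 1.117

1.117


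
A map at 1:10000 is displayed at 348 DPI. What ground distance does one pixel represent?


pixel_cm = 2.54 / 348 ≈ 0.007299 cm
ground = pixel_cm * 10000 / 100 = 2.54 * 10000 / (348 * 100) = 25400 / 34800 ≈ 0.73 m

0.73 m


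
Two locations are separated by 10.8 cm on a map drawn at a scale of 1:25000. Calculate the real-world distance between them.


ground = 10.8 cm * 25000 / 100 = 2700.0 m = 2.7 km

2.7 km


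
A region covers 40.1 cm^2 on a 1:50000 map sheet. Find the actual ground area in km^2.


ground_area = 40.1 * (50000/100)^2 = 10025000.0 m^2 = 10.025 km^2

10.025 km^2


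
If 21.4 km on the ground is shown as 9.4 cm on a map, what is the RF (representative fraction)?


ground = 21.4 km = 2140000 cm; RF denominator = ground / map = 2140000 / 9.4 ≈ 227660; RF = 1:227660

1:227660


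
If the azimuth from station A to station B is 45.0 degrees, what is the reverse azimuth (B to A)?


back azimuth = (45.0 + 180) mod 360 = 225.0 degrees

225.0 degrees


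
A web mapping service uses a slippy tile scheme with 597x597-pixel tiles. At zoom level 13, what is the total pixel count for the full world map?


tiles per axis = 2^13 = 8192
total tiles = 8192^2 = 67108864
pixels per axis = 8192 * 597 = 4890624
total pixels = 4890624^2 = 23918203109376

23918203109376 pixels


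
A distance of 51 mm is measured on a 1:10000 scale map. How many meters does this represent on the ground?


ground = 51 mm * 10000 / 1000 = 510.0 m

510.0 m


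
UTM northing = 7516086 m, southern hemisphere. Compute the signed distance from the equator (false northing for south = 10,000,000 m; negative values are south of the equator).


For southern: actual = 7516086 - 10000000 = -2483914 m

-2483914 m


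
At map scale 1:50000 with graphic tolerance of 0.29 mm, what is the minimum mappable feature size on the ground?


ground = 0.29 mm * 50000 / 1000 = 14.5 m

14.5 m


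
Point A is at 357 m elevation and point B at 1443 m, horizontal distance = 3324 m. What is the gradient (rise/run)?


gradient = (1443 - 357) / 3324 = 1086 / 3324 = 0.3267

0.3267


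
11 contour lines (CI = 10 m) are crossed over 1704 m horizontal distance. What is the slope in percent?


elevation change = 11 * 10 = 110 m
slope = 110 / 1704 * 100 = 6.5%

6.5%


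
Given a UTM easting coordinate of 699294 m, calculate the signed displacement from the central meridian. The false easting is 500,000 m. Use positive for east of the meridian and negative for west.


displacement = 699294 - 500000 = 199294 m

199294 m


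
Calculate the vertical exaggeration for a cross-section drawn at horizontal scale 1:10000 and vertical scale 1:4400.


VE = horizontal_scale / vertical_scale = 10000 / 4400 ≈ 2.3

2.3x


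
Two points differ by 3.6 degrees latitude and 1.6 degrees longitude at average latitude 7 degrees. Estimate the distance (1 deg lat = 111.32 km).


dlat_km = 3.6 * 111.32 = 400.752
dlon_km = 1.6 * 111.32 * cos(7) ≈ 176.784
dist = sqrt(400.752^2 + 176.784^2) ≈ 438.0 km

438.0 km


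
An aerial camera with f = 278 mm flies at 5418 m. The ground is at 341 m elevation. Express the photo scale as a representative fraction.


scale = f / (H - h) = 278 mm / 5077 m = 278 / 5077000 = 1:18263

1:18263


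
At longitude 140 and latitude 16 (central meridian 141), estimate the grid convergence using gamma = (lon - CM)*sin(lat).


gamma = (140 - 141) * sin(16) = -1 * 0.275637 = -0.276 degrees

-0.276 degrees


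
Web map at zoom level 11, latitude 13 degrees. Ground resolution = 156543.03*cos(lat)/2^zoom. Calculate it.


res = 156543.03 * cos(13) / 2^11 = 156543.03 * 0.97437006 / 2048 = 74.48 m/pixel

74.48 m/pixel


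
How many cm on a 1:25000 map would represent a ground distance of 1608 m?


map_cm = 1608 * 100 / 25000 = 6.432 cm ≈ 6.43 cm

6.43 cm


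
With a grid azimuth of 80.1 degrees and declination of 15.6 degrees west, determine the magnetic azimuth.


magnetic azimuth = grid azimuth - declination (east +ve)
mag_az = 80.1 - -15.6 = 95.7 degrees

95.7 degrees


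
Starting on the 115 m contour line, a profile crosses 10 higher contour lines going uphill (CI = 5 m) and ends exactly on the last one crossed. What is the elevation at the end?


elevation = 115 + 10 * 5 = 165 m

165 m


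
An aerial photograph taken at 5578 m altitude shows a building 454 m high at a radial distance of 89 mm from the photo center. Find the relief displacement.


d = h * r / H = 454 * 89 / 5578 = 7.24 mm

7.24 mm


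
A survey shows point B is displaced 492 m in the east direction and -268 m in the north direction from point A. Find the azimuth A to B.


az = atan2(492, -268) = 118.6 deg
adjusted to 0-360: 118.6 degrees

118.6 degrees


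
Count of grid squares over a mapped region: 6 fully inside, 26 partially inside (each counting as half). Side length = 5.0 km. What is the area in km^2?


effective squares = 6 + 26 * 0.5 = 19.0
area = 19.0 * 25.0 = 475.0 km^2

475.0 km^2


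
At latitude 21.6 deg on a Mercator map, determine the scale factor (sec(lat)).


SF = 1 / cos(21.6) = 1 / 0.929776 = 1.076

1.076


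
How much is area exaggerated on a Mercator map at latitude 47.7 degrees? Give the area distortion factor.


area_distortion = 1/cos^2(47.7) = 2.208

2.208


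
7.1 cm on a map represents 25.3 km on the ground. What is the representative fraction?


ground = 25.3 km = 2530000 cm; RF denominator = ground / map = 2530000 / 7.1 ≈ 356338; RF = 1:356338

1:356338


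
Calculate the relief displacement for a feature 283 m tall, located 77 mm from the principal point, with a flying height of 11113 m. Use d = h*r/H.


d = h * r / H = 283 * 77 / 11113 = 1.96 mm

1.96 mm


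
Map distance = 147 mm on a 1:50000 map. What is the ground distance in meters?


ground = 147 mm * 50000 / 1000 = 7350.0 m

7350.0 m


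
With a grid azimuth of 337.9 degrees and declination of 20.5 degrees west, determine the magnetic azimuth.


magnetic azimuth = grid azimuth - declination (east +ve)
mag_az = 337.9 - -20.5 = 358.4 degrees

358.4 degrees


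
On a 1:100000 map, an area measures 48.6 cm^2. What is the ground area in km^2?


ground_area = 48.6 * (100000/100)^2 = 48600000.0 m^2 = 48.6 km^2

48.6 km^2


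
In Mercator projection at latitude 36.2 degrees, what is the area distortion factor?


area_distortion = 1/cos^2(36.2) = 1.536

1.536


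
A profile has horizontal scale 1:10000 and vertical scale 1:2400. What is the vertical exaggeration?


VE = horizontal_scale / vertical_scale = 10000 / 2400 ≈ 4.2

4.2x


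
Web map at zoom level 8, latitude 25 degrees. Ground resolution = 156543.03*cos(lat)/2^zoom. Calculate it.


res = 156543.03 * cos(25) / 2^8 = 156543.03 * 0.90630779 / 256 = 554.2 m/pixel

554.2 m/pixel


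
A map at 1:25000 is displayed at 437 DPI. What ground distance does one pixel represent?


pixel_cm = 2.54 / 437 ≈ 0.005812 cm
ground = pixel_cm * 25000 / 100 = 2.54 * 25000 / (437 * 100) = 63500 / 43700 ≈ 1.45 m

1.45 m


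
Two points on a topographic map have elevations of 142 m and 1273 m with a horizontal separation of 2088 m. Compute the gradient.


gradient = (1273 - 142) / 2088 = 1131 / 2088 = 0.5417

0.5417


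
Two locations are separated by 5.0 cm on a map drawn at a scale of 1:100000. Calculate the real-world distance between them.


ground = 5.0 cm * 100000 / 100 = 5000.0 m = 5.0 km

5.0 km


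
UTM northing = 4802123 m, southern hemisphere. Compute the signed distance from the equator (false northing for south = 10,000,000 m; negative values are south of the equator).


For southern: actual = 4802123 - 10000000 = -5197877 m

-5197877 m


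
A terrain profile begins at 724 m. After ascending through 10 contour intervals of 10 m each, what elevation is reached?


elevation = 724 + 10 * 10 = 824 m

824 m


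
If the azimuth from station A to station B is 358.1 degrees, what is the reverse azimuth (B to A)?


back azimuth = (358.1 + 180) mod 360 = 178.1 degrees

178.1 degrees


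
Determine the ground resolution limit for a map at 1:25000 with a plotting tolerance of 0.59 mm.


ground = 0.59 mm * 25000 / 1000 = 14.75 m

14.75 m


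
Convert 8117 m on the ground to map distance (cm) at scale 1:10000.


map_cm = 8117 * 100 / 10000 = 81.17 cm

81.17 cm


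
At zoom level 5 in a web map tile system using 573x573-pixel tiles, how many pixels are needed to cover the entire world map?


tiles per axis = 2^5 = 32
total tiles = 32^2 = 1024
pixels per axis = 32 * 573 = 18336
total pixels = 18336^2 = 336208896

336208896 pixels


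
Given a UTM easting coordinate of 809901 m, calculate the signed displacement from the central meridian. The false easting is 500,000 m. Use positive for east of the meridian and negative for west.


displacement = 809901 - 500000 = 309901 m

309901 m


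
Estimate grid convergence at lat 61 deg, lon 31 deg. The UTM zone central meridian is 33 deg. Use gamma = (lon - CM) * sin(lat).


gamma = (31 - 33) * sin(61) = -2 * 0.87462 = -1.749 degrees

-1.749 degrees


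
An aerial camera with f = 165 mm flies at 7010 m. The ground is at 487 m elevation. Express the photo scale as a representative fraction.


scale = f / (H - h) = 165 mm / 6523 m = 165 / 6523000 = 1:39533

1:39533


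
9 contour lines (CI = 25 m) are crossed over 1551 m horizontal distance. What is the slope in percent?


elevation change = 9 * 25 = 225 m
slope = 225 / 1551 * 100 = 14.5%

14.5%


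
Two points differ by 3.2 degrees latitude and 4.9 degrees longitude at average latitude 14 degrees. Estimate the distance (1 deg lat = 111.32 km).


dlat_km = 3.2 * 111.32 = 356.224
dlon_km = 4.9 * 111.32 * cos(14) ≈ 529.265
dist = sqrt(356.224^2 + 529.265^2) ≈ 638.0 km

638.0 km


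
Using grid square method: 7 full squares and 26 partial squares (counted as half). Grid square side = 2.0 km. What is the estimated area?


effective squares = 7 + 26 * 0.5 = 20.0
area = 20.0 * 4.0 = 80.0 km^2

80.0 km^2


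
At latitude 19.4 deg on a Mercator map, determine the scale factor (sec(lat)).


SF = 1 / cos(19.4) = 1 / 0.943223 = 1.06

1.06


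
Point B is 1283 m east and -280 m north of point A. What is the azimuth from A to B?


az = atan2(1283, -280) = 102.3 deg
adjusted to 0-360: 102.3 degrees

102.3 degrees


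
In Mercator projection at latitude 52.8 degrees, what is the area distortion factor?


area_distortion = 1/cos^2(52.8) = 2.736

2.736


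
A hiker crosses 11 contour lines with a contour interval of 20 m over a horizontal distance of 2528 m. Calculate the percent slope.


elevation change = 11 * 20 = 220 m
slope = 220 / 2528 * 100 = 8.7%

8.7%


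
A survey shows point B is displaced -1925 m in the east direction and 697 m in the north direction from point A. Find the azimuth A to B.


az = atan2(-1925, 697) = -70.1 deg
adjusted to 0-360: 289.9 degrees

289.9 degrees


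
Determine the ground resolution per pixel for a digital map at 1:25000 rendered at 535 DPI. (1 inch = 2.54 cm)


pixel_cm = 2.54 / 535 ≈ 0.004748 cm
ground = pixel_cm * 25000 / 100 = 2.54 * 25000 / (535 * 100) = 63500 / 53500 ≈ 1.19 m

1.19 m


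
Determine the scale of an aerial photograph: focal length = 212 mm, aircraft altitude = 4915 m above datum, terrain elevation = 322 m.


scale = f / (H - h) = 212 mm / 4593 m = 212 / 4593000 = 1:21665

1:21665


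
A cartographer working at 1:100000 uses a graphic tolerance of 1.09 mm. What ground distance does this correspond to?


ground = 1.09 mm * 100000 / 1000 = 109.0 m

109.0 m


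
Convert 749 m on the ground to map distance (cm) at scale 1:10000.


map_cm = 749 * 100 / 10000 = 7.49 cm

7.49 cm
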